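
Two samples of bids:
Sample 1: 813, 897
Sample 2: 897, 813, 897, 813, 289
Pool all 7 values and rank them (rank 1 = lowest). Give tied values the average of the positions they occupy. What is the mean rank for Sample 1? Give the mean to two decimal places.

Sorted (ascending): 289, 813, 813, 813, 897, 897, 897
The 3 values of 813 occupy positions 2–4 → average rank 3.
The 3 values of 897 occupy positions 5–7 → average rank 6.
Sample 1 values → pooled ranks: 813→3, 897→6
Mean rank = (3 + 6) / 2 = 4.50

4.50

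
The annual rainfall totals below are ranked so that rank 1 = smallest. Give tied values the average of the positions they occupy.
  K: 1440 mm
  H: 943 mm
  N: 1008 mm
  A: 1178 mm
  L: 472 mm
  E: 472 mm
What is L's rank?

1.5

Sorted (ascending): 472, 472, 943, 1008, 1178, 1440
The 2 values of 472 occupy positions 1–2 → average rank (1+2)/2 = 1.5.
L has value 472 mm → rank 1.5.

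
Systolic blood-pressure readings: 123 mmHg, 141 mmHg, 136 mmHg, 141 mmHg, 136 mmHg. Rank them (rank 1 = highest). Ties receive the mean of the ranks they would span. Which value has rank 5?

Sorted (descending): 141, 141, 136, 136, 123
The 2 values of 141 occupy positions 1–2 → average rank (1+2)/2 = 1.5.
The 2 values of 136 occupy positions 3–4 → average rank (3+4)/2 = 3.5.
Rank 5 → value 123.

123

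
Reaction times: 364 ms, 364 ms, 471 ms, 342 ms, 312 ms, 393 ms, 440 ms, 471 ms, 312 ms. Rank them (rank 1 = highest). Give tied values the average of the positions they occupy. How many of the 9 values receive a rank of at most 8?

Sorted (descending): 471, 471, 440, 393, 364, 364, 342, 312, 312
The 2 values of 471 occupy positions 1–2 → average rank (1+2)/2 = 1.5.
The 2 values of 364 occupy positions 5–6 → average rank (5+6)/2 = 5.5.
The 2 values of 312 occupy positions 8–9 → average rank (8+9)/2 = 8.5.
Ranks ≤ 8: {1.5, 1.5, 3, 4, 5.5, 5.5, 7} → 7 values.

7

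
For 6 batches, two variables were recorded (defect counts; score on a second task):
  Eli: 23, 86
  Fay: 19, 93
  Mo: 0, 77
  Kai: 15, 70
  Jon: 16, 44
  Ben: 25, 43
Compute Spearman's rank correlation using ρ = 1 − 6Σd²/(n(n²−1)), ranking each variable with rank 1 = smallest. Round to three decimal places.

Ranks of variable 1: 5, 4, 1, 2, 3, 6
Ranks of variable 2: 5, 6, 4, 3, 2, 1
d = r₁ − r₂: 0, -2, -3, -1, 1, 5
d²: 0, 4, 9, 1, 1, 25; Σd² = 40
ρ = 1 − 6·40/(6·35) = 1 − 240/210 = -0.143

-0.143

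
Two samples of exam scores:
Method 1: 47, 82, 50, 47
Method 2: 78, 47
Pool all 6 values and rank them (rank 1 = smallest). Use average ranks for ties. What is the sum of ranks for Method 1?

Sorted (ascending): 47, 47, 47, 50, 78, 82
The 3 values of 47 occupy positions 1–3 → average rank 2.
Method 1 values → pooled ranks: 47→2, 82→6, 50→4, 47→2
Rank sum = 2 + 6 + 4 + 2 = 14

14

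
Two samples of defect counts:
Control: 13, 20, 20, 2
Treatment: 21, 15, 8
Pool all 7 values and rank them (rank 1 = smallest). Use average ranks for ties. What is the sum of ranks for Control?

15

Sorted (ascending): 2, 8, 13, 15, 20, 20, 21
The 2 values of 20 occupy positions 5–6 → average rank (5+6)/2 = 5.5.
Control values → pooled ranks: 13→3, 20→5.5, 20→5.5, 2→1
Rank sum = 3 + 5.5 + 5.5 + 1 = 15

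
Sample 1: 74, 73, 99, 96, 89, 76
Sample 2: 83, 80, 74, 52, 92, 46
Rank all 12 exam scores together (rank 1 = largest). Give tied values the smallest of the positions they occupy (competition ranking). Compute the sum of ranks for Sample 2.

45

Sorted (descending): 99, 96, 92, 89, 83, 80, 76, 74, 74, 73, 52, 46
The 2 values of 74 occupy positions 8–9 → each gets rank 8.
Sample 2 values → pooled ranks: 83→5, 80→6, 74→8, 52→11, 92→3, 46→12
Rank sum = 5 + 6 + 8 + 11 + 3 + 12 = 45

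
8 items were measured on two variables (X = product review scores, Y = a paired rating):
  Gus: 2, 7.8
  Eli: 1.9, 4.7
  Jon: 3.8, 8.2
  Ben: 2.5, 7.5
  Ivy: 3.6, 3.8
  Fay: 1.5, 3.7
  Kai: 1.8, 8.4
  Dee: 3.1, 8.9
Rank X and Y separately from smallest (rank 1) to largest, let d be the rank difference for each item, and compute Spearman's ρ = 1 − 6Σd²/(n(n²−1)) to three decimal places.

0.286

Ranks of variable 1: 4, 3, 8, 5, 7, 1, 2, 6
Ranks of variable 2: 5, 3, 6, 4, 2, 1, 7, 8
d = r₁ − r₂: -1, 0, 2, 1, 5, 0, -5, -2
d²: 1, 0, 4, 1, 25, 0, 25, 4; Σd² = 60
ρ = 1 − 6·60/(8·63) = 1 − 360/504 = 0.286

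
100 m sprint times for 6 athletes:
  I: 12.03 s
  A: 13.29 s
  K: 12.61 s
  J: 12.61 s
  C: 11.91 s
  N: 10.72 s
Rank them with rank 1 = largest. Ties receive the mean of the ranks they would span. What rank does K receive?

Sorted (descending): 13.29, 12.61, 12.61, 12.03, 11.91, 10.72
The 2 values of 12.61 occupy positions 2–3 → average rank (2+3)/2 = 2.5.
K has value 12.61 s → rank 2.5.

2.5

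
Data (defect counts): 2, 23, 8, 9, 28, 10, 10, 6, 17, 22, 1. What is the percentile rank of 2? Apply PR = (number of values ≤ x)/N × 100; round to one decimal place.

N = 11.
Strictly below 2: 1. Equal to 2: 1.
PR = 2/11 × 100 = 18.2

18.2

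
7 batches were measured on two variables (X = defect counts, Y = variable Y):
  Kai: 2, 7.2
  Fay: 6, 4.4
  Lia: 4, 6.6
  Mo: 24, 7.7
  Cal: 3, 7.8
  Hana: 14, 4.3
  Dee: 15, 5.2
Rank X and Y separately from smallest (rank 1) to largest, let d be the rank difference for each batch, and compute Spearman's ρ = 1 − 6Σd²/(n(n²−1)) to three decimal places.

-0.286

Ranks of variable 1: 1, 4, 3, 7, 2, 5, 6
Ranks of variable 2: 5, 2, 4, 6, 7, 1, 3
d = r₁ − r₂: -4, 2, -1, 1, -5, 4, 3
d²: 16, 4, 1, 1, 25, 16, 9; Σd² = 72
ρ = 1 − 6·72/(7·48) = 1 − 432/336 = -0.286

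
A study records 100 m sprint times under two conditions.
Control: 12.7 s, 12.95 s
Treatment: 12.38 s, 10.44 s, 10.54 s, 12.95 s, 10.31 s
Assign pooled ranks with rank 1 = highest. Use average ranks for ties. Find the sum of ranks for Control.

4.5

Sorted (descending): 12.95, 12.95, 12.7, 12.38, 10.54, 10.44, 10.31
The 2 values of 12.95 occupy positions 1–2 → average rank (1+2)/2 = 1.5.
Control values → pooled ranks: 12.7→3, 12.95→1.5
Rank sum = 3 + 1.5 = 4.5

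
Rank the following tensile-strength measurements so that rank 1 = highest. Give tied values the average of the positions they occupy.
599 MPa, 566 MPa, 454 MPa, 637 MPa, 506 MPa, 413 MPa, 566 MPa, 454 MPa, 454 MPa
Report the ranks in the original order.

2, 3.5, 7, 1, 5, 9, 3.5, 7, 7

Sorted (descending): 637, 599, 566, 566, 506, 454, 454, 454, 413
The 2 values of 566 occupy positions 3–4 → average rank (3+4)/2 = 3.5.
The 3 values of 454 occupy positions 6–8 → average rank 7.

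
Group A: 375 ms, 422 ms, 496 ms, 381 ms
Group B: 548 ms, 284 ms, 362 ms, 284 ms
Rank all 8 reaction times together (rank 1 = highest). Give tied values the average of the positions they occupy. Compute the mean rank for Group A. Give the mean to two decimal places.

Sorted (descending): 548, 496, 422, 381, 375, 362, 284, 284
The 2 values of 284 occupy positions 7–8 → average rank (7+8)/2 = 7.5.
Group A values → pooled ranks: 375→5, 422→3, 496→2, 381→4
Mean rank = (5 + 3 + 2 + 4) / 4 = 3.50

3.50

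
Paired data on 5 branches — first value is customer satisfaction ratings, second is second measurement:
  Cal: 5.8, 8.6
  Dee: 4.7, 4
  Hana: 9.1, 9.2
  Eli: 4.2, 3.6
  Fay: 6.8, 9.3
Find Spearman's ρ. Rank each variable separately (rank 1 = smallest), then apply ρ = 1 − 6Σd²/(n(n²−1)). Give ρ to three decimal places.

Ranks of variable 1: 3, 2, 5, 1, 4
Ranks of variable 2: 3, 2, 4, 1, 5
d = r₁ − r₂: 0, 0, 1, 0, -1
d²: 0, 0, 1, 0, 1; Σd² = 2
ρ = 1 − 6·2/(5·24) = 1 − 12/120 = 0.900

0.900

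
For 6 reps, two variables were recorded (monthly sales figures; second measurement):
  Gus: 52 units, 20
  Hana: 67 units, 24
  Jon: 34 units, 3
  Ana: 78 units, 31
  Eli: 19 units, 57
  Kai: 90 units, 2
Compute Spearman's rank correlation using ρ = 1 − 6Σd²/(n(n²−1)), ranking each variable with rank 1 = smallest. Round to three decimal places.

Ranks of variable 1: 3, 4, 2, 5, 1, 6
Ranks of variable 2: 3, 4, 2, 5, 6, 1
d = r₁ − r₂: 0, 0, 0, 0, -5, 5
d²: 0, 0, 0, 0, 25, 25; Σd² = 50
ρ = 1 − 6·50/(6·35) = 1 − 300/210 = -0.429

-0.429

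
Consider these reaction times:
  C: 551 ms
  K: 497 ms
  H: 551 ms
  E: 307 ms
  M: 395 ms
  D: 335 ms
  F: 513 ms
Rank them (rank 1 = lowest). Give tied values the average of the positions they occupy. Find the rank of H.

6.5

Sorted (ascending): 307, 335, 395, 497, 513, 551, 551
The 2 values of 551 occupy positions 6–7 → average rank (6+7)/2 = 6.5.
H has value 551 ms → rank 6.5.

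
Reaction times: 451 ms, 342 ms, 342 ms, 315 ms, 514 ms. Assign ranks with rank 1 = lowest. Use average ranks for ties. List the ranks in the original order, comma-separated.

Sorted (ascending): 315, 342, 342, 451, 514
The 2 values of 342 occupy positions 2–3 → average rank (2+3)/2 = 2.5.

4, 2.5, 2.5, 1, 5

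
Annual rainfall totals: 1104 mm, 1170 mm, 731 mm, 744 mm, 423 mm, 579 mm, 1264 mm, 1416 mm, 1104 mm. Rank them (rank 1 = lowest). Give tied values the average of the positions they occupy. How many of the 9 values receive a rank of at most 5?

Sorted (ascending): 423, 579, 731, 744, 1104, 1104, 1170, 1264, 1416
The 2 values of 1104 occupy positions 5–6 → average rank (5+6)/2 = 5.5.
Ranks ≤ 5: {1, 2, 3, 4} → 4 values.

4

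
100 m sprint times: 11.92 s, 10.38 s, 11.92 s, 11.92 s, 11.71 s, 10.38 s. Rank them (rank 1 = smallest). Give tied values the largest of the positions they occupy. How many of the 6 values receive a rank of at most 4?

3

Sorted (ascending): 10.38, 10.38, 11.71, 11.92, 11.92, 11.92
The 2 values of 10.38 occupy positions 1–2 → each gets rank 2.
The 3 values of 11.92 occupy positions 4–6 → each gets rank 6.
Ranks ≤ 4: {2, 2, 3} → 3 values.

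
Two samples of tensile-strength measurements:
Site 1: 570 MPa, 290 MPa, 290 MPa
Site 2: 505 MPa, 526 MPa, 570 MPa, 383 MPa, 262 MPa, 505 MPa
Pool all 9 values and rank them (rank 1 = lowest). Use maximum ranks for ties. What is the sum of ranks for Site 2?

33

Sorted (ascending): 262, 290, 290, 383, 505, 505, 526, 570, 570
The 2 values of 290 occupy positions 2–3 → each gets rank 3.
The 2 values of 505 occupy positions 5–6 → each gets rank 6.
The 2 values of 570 occupy positions 8–9 → each gets rank 9.
Site 2 values → pooled ranks: 505→6, 526→7, 570→9, 383→4, 262→1, 505→6
Rank sum = 6 + 7 + 9 + 4 + 1 + 6 = 33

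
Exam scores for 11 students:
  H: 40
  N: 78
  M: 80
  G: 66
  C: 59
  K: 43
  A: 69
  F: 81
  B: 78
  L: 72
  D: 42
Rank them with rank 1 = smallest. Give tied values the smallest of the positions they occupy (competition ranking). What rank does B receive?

Sorted (ascending): 40, 42, 43, 59, 66, 69, 72, 78, 78, 80, 81
The 2 values of 78 occupy positions 8–9 → each gets rank 8.
B has value 78 → rank 8.

8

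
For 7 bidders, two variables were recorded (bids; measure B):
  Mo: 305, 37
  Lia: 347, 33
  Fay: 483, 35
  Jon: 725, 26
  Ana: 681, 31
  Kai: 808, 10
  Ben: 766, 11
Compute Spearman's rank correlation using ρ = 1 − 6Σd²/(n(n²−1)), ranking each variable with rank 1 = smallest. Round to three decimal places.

Ranks of variable 1: 1, 2, 3, 5, 4, 7, 6
Ranks of variable 2: 7, 5, 6, 3, 4, 1, 2
d = r₁ − r₂: -6, -3, -3, 2, 0, 6, 4
d²: 36, 9, 9, 4, 0, 36, 16; Σd² = 110
ρ = 1 − 6·110/(7·48) = 1 − 660/336 = -0.964

-0.964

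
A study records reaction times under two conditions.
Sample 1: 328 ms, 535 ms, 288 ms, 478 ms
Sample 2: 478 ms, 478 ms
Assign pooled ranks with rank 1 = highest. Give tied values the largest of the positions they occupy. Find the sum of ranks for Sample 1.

16

Sorted (descending): 535, 478, 478, 478, 328, 288
The 3 values of 478 occupy positions 2–4 → each gets rank 4.
Sample 1 values → pooled ranks: 328→5, 535→1, 288→6, 478→4
Rank sum = 5 + 1 + 6 + 4 = 16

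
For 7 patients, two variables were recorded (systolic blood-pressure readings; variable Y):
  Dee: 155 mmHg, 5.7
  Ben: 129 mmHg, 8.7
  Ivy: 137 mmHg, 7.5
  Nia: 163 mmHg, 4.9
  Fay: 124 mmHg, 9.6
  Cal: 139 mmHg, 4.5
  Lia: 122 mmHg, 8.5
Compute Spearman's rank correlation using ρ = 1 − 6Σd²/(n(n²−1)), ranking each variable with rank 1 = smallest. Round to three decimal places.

Ranks of variable 1: 6, 3, 4, 7, 2, 5, 1
Ranks of variable 2: 3, 6, 4, 2, 7, 1, 5
d = r₁ − r₂: 3, -3, 0, 5, -5, 4, -4
d²: 9, 9, 0, 25, 25, 16, 16; Σd² = 100
ρ = 1 − 6·100/(7·48) = 1 − 600/336 = -0.786

-0.786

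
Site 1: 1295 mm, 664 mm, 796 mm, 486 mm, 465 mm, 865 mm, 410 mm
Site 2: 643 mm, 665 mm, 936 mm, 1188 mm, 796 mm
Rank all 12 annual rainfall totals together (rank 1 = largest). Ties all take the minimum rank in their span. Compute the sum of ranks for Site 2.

Sorted (descending): 1295, 1188, 936, 865, 796, 796, 665, 664, 643, 486, 465, 410
The 2 values of 796 occupy positions 5–6 → each gets rank 5.
Site 2 values → pooled ranks: 643→9, 665→7, 936→3, 1188→2, 796→5
Rank sum = 9 + 7 + 3 + 2 + 5 = 26

26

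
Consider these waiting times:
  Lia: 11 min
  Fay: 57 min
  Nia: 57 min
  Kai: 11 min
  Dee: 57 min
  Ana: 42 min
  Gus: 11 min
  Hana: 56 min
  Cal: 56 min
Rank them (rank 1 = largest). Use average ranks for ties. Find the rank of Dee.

2

Sorted (descending): 57, 57, 57, 56, 56, 42, 11, 11, 11
The 3 values of 57 occupy positions 1–3 → average rank 2.
The 2 values of 56 occupy positions 4–5 → average rank (4+5)/2 = 4.5.
The 3 values of 11 occupy positions 7–9 → average rank 8.
Dee has value 57 min → rank 2.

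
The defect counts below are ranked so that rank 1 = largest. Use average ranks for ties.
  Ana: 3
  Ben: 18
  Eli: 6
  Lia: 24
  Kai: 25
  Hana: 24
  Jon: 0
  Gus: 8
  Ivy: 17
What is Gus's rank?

Sorted (descending): 25, 24, 24, 18, 17, 8, 6, 3, 0
The 2 values of 24 occupy positions 2–3 → average rank (2+3)/2 = 2.5.
Gus has value 8 → rank 6.

6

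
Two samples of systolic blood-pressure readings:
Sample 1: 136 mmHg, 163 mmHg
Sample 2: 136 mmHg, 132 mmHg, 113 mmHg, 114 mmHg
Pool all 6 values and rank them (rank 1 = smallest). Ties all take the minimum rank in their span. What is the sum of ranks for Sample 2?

Sorted (ascending): 113, 114, 132, 136, 136, 163
The 2 values of 136 occupy positions 4–5 → each gets rank 4.
Sample 2 values → pooled ranks: 136→4, 132→3, 113→1, 114→2
Rank sum = 4 + 3 + 1 + 2 = 10

10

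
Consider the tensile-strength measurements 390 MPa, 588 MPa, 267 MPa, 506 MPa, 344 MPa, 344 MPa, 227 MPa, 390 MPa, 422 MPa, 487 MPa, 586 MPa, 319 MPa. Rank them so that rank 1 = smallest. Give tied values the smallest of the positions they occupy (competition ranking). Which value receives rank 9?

Sorted (ascending): 227, 267, 319, 344, 344, 390, 390, 422, 487, 506, 586, 588
The 2 values of 344 occupy positions 4–5 → each gets rank 4.
The 2 values of 390 occupy positions 6–7 → each gets rank 6.
Rank 9 → value 487.

487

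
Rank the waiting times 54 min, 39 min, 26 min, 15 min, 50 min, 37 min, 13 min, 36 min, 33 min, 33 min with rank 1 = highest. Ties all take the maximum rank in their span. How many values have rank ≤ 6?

Sorted (descending): 54, 50, 39, 37, 36, 33, 33, 26, 15, 13
The 2 values of 33 occupy positions 6–7 → each gets rank 7.
Ranks ≤ 6: {1, 2, 3, 4, 5} → 5 values.

5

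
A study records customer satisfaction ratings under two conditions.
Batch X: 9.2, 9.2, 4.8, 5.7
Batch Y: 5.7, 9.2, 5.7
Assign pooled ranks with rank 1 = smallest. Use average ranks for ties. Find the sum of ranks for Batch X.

Sorted (ascending): 4.8, 5.7, 5.7, 5.7, 9.2, 9.2, 9.2
The 3 values of 5.7 occupy positions 2–4 → average rank 3.
The 3 values of 9.2 occupy positions 5–7 → average rank 6.
Batch X values → pooled ranks: 9.2→6, 9.2→6, 4.8→1, 5.7→3
Rank sum = 6 + 6 + 1 + 3 = 16

16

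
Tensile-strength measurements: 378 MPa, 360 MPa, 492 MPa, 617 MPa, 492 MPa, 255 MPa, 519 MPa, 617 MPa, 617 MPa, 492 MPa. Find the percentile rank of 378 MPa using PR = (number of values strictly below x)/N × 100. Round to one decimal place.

20.0

N = 10.
Strictly below 378: 2. Equal to 378: 1.
PR = 2/10 × 100 = 20.0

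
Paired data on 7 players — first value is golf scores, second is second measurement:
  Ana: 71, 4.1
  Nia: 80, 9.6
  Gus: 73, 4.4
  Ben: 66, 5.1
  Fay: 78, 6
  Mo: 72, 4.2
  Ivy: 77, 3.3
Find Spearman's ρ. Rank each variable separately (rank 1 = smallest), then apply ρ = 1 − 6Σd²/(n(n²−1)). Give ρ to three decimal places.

0.429

Ranks of variable 1: 2, 7, 4, 1, 6, 3, 5
Ranks of variable 2: 2, 7, 4, 5, 6, 3, 1
d = r₁ − r₂: 0, 0, 0, -4, 0, 0, 4
d²: 0, 0, 0, 16, 0, 0, 16; Σd² = 32
ρ = 1 − 6·32/(7·48) = 1 − 192/336 = 0.429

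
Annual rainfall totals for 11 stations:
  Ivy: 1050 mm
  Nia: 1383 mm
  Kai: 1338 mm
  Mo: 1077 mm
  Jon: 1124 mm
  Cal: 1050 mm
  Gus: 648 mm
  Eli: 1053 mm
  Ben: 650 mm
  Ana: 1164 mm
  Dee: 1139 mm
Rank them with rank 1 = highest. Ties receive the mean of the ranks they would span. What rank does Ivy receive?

8.5

Sorted (descending): 1383, 1338, 1164, 1139, 1124, 1077, 1053, 1050, 1050, 650, 648
The 2 values of 1050 occupy positions 8–9 → average rank (8+9)/2 = 8.5.
Ivy has value 1050 mm → rank 8.5.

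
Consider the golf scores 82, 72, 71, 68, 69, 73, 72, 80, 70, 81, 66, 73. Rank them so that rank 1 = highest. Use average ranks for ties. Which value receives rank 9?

70

Sorted (descending): 82, 81, 80, 73, 73, 72, 72, 71, 70, 69, 68, 66
The 2 values of 73 occupy positions 4–5 → average rank (4+5)/2 = 4.5.
The 2 values of 72 occupy positions 6–7 → average rank (6+7)/2 = 6.5.
Rank 9 → value 70.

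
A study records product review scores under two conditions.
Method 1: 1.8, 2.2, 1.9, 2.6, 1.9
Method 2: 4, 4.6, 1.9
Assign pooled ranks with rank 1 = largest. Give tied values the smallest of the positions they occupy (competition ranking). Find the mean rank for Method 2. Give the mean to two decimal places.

2.67

Sorted (descending): 4.6, 4, 2.6, 2.2, 1.9, 1.9, 1.9, 1.8
The 3 values of 1.9 occupy positions 5–7 → each gets rank 5.
Method 2 values → pooled ranks: 4→2, 4.6→1, 1.9→5
Mean rank = (2 + 1 + 5) / 3 = 2.67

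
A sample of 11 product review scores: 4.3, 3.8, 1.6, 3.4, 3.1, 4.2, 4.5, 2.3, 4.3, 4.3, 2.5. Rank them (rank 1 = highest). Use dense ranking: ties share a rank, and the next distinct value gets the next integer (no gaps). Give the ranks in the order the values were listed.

2, 4, 9, 5, 6, 3, 1, 8, 2, 2, 7

Sorted (descending): 4.5, 4.3, 4.3, 4.3, 4.2, 3.8, 3.4, 3.1, 2.5, 2.3, 1.6
The 3 values of 4.3 share dense rank 2.
Remaining distinct values take the next consecutive integers.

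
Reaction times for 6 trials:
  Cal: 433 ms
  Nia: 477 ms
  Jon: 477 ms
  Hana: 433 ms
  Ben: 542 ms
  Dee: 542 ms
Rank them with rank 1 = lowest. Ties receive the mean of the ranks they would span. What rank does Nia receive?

3.5

Sorted (ascending): 433, 433, 477, 477, 542, 542
The 2 values of 433 occupy positions 1–2 → average rank (1+2)/2 = 1.5.
The 2 values of 477 occupy positions 3–4 → average rank (3+4)/2 = 3.5.
The 2 values of 542 occupy positions 5–6 → average rank (5+6)/2 = 5.5.
Nia has value 477 ms → rank 3.5.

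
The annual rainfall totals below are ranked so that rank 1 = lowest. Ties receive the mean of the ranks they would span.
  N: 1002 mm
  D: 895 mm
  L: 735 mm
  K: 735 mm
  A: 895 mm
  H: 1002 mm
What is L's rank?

Sorted (ascending): 735, 735, 895, 895, 1002, 1002
The 2 values of 735 occupy positions 1–2 → average rank (1+2)/2 = 1.5.
The 2 values of 895 occupy positions 3–4 → average rank (3+4)/2 = 3.5.
The 2 values of 1002 occupy positions 5–6 → average rank (5+6)/2 = 5.5.
L has value 735 mm → rank 1.5.

1.5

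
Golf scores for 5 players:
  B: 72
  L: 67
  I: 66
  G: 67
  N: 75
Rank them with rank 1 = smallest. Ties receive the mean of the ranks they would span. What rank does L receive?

2.5

Sorted (ascending): 66, 67, 67, 72, 75
The 2 values of 67 occupy positions 2–3 → average rank (2+3)/2 = 2.5.
L has value 67 → rank 2.5.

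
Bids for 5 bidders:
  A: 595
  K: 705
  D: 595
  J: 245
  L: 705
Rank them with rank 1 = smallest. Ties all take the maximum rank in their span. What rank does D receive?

3

Sorted (ascending): 245, 595, 595, 705, 705
The 2 values of 595 occupy positions 2–3 → each gets rank 3.
The 2 values of 705 occupy positions 4–5 → each gets rank 5.
D has value 595 → rank 3.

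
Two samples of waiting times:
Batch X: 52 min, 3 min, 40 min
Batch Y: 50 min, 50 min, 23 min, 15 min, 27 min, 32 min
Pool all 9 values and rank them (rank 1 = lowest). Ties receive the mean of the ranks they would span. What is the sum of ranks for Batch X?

Sorted (ascending): 3, 15, 23, 27, 32, 40, 50, 50, 52
The 2 values of 50 occupy positions 7–8 → average rank (7+8)/2 = 7.5.
Batch X values → pooled ranks: 52→9, 3→1, 40→6
Rank sum = 9 + 1 + 6 = 16

16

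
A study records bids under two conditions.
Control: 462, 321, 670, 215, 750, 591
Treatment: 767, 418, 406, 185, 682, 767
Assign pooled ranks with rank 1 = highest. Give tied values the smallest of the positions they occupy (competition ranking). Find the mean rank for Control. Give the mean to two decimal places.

Sorted (descending): 767, 767, 750, 682, 670, 591, 462, 418, 406, 321, 215, 185
The 2 values of 767 occupy positions 1–2 → each gets rank 1.
Control values → pooled ranks: 462→7, 321→10, 670→5, 215→11, 750→3, 591→6
Mean rank = (7 + 10 + 5 + 11 + 3 + 6) / 6 = 7.00

7.00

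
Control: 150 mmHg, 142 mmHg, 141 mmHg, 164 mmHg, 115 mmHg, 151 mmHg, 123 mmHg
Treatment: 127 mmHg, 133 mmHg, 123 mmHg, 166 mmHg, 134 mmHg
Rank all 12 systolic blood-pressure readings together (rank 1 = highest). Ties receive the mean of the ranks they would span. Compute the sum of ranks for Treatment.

Sorted (descending): 166, 164, 151, 150, 142, 141, 134, 133, 127, 123, 123, 115
The 2 values of 123 occupy positions 10–11 → average rank (10+11)/2 = 10.5.
Treatment values → pooled ranks: 127→9, 133→8, 123→10.5, 166→1, 134→7
Rank sum = 9 + 8 + 10.5 + 1 + 7 = 35.5

35.5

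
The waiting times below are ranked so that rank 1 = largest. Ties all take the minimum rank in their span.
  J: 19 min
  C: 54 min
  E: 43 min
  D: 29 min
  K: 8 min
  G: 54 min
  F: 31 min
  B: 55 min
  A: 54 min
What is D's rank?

7

Sorted (descending): 55, 54, 54, 54, 43, 31, 29, 19, 8
The 3 values of 54 occupy positions 2–4 → each gets rank 2.
D has value 29 min → rank 7.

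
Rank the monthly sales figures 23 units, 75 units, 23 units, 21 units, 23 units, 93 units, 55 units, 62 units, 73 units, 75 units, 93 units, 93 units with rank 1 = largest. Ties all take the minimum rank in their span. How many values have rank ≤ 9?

Sorted (descending): 93, 93, 93, 75, 75, 73, 62, 55, 23, 23, 23, 21
The 3 values of 93 occupy positions 1–3 → each gets rank 1.
The 2 values of 75 occupy positions 4–5 → each gets rank 4.
The 3 values of 23 occupy positions 9–11 → each gets rank 9.
Ranks ≤ 9: {1, 1, 1, 4, 4, 6, 7, 8, 9, 9, 9} → 11 values.

11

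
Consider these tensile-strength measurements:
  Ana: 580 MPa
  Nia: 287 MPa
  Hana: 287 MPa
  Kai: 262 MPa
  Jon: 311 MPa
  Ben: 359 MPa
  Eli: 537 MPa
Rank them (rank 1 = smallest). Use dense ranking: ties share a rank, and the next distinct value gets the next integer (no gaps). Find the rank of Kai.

Sorted (ascending): 262, 287, 287, 311, 359, 537, 580
The 2 values of 287 share dense rank 2.
Remaining distinct values take the next consecutive integers.
Kai has value 262 MPa → rank 1.

1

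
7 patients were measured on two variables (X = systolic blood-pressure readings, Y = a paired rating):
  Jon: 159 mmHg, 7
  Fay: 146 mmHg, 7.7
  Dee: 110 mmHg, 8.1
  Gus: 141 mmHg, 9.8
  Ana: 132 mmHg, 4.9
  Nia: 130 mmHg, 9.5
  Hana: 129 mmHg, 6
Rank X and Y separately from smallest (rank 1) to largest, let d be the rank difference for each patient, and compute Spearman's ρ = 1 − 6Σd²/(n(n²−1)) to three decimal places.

Ranks of variable 1: 7, 6, 1, 5, 4, 3, 2
Ranks of variable 2: 3, 4, 5, 7, 1, 6, 2
d = r₁ − r₂: 4, 2, -4, -2, 3, -3, 0
d²: 16, 4, 16, 4, 9, 9, 0; Σd² = 58
ρ = 1 − 6·58/(7·48) = 1 − 348/336 = -0.036

-0.036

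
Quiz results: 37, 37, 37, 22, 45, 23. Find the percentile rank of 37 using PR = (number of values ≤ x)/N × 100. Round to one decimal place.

N = 6.
Strictly below 37: 2. Equal to 37: 3.
PR = 5/6 × 100 = 83.3

83.3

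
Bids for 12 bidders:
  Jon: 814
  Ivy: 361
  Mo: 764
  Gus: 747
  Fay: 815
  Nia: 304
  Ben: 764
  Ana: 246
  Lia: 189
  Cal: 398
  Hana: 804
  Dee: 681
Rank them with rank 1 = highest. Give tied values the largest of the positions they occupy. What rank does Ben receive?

5

Sorted (descending): 815, 814, 804, 764, 764, 747, 681, 398, 361, 304, 246, 189
The 2 values of 764 occupy positions 4–5 → each gets rank 5.
Ben has value 764 → rank 5.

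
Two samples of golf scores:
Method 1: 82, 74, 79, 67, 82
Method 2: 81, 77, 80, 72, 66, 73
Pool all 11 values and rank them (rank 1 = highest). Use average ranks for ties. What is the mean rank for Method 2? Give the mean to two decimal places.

6.83

Sorted (descending): 82, 82, 81, 80, 79, 77, 74, 73, 72, 67, 66
The 2 values of 82 occupy positions 1–2 → average rank (1+2)/2 = 1.5.
Method 2 values → pooled ranks: 81→3, 77→6, 80→4, 72→9, 66→11, 73→8
Mean rank = (3 + 6 + 4 + 9 + 11 + 8) / 6 = 6.83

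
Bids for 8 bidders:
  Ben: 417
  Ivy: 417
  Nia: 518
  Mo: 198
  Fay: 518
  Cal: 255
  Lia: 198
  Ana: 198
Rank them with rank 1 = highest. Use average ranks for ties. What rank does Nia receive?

Sorted (descending): 518, 518, 417, 417, 255, 198, 198, 198
The 2 values of 518 occupy positions 1–2 → average rank (1+2)/2 = 1.5.
The 2 values of 417 occupy positions 3–4 → average rank (3+4)/2 = 3.5.
The 3 values of 198 occupy positions 6–8 → average rank 7.
Nia has value 518 → rank 1.5.

1.5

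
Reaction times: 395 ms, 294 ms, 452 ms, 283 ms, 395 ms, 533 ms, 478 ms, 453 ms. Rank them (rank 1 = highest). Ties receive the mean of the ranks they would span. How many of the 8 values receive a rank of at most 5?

Sorted (descending): 533, 478, 453, 452, 395, 395, 294, 283
The 2 values of 395 occupy positions 5–6 → average rank (5+6)/2 = 5.5.
Ranks ≤ 5: {1, 2, 3, 4} → 4 values.

4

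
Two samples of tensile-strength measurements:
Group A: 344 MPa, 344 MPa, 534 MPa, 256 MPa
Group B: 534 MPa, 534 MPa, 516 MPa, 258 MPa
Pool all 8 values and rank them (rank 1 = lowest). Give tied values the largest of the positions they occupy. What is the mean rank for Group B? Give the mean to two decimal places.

Sorted (ascending): 256, 258, 344, 344, 516, 534, 534, 534
The 2 values of 344 occupy positions 3–4 → each gets rank 4.
The 3 values of 534 occupy positions 6–8 → each gets rank 8.
Group B values → pooled ranks: 534→8, 534→8, 516→5, 258→2
Mean rank = (8 + 8 + 5 + 2) / 4 = 5.75

5.75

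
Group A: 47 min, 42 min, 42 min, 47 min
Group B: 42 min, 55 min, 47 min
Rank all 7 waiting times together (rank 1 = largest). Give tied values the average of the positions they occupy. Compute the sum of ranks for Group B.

10

Sorted (descending): 55, 47, 47, 47, 42, 42, 42
The 3 values of 47 occupy positions 2–4 → average rank 3.
The 3 values of 42 occupy positions 5–7 → average rank 6.
Group B values → pooled ranks: 42→6, 55→1, 47→3
Rank sum = 6 + 1 + 3 = 10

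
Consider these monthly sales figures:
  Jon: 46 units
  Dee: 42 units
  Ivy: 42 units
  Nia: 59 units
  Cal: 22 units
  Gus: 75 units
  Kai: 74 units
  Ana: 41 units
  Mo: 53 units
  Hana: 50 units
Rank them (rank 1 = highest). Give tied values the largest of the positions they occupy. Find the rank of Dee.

Sorted (descending): 75, 74, 59, 53, 50, 46, 42, 42, 41, 22
The 2 values of 42 occupy positions 7–8 → each gets rank 8.
Dee has value 42 units → rank 8.

8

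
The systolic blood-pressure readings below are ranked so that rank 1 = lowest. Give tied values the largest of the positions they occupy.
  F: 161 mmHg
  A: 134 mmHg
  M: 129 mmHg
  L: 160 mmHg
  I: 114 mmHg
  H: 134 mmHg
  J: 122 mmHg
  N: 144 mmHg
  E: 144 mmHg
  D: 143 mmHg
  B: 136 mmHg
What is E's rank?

9

Sorted (ascending): 114, 122, 129, 134, 134, 136, 143, 144, 144, 160, 161
The 2 values of 134 occupy positions 4–5 → each gets rank 5.
The 2 values of 144 occupy positions 8–9 → each gets rank 9.
E has value 144 mmHg → rank 9.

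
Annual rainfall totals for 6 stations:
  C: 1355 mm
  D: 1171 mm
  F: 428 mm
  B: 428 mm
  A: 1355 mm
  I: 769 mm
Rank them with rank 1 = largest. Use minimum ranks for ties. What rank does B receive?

Sorted (descending): 1355, 1355, 1171, 769, 428, 428
The 2 values of 1355 occupy positions 1–2 → each gets rank 1.
The 2 values of 428 occupy positions 5–6 → each gets rank 5.
B has value 428 mm → rank 5.

5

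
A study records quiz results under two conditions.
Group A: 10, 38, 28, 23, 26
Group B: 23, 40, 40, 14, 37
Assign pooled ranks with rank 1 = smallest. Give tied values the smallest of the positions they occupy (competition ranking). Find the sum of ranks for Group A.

Sorted (ascending): 10, 14, 23, 23, 26, 28, 37, 38, 40, 40
The 2 values of 23 occupy positions 3–4 → each gets rank 3.
The 2 values of 40 occupy positions 9–10 → each gets rank 9.
Group A values → pooled ranks: 10→1, 38→8, 28→6, 23→3, 26→5
Rank sum = 1 + 8 + 6 + 3 + 5 = 23

23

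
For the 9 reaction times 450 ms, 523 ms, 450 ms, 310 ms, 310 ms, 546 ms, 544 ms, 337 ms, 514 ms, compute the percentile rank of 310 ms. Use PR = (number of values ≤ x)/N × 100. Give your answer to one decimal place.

22.2

N = 9.
Strictly below 310: 0. Equal to 310: 2.
PR = 2/9 × 100 = 22.2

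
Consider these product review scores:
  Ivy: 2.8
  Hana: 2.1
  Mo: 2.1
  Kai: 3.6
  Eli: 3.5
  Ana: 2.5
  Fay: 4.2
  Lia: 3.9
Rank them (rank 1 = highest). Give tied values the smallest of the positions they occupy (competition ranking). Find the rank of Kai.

3

Sorted (descending): 4.2, 3.9, 3.6, 3.5, 2.8, 2.5, 2.1, 2.1
The 2 values of 2.1 occupy positions 7–8 → each gets rank 7.
Kai has value 3.6 → rank 3.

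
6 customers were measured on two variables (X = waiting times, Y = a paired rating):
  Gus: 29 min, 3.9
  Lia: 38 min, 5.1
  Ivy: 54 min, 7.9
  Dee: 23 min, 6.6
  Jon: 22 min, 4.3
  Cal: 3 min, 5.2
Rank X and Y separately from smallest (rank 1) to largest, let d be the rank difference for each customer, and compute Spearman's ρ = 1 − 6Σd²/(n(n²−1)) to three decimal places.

0.257

Ranks of variable 1: 4, 5, 6, 3, 2, 1
Ranks of variable 2: 1, 3, 6, 5, 2, 4
d = r₁ − r₂: 3, 2, 0, -2, 0, -3
d²: 9, 4, 0, 4, 0, 9; Σd² = 26
ρ = 1 − 6·26/(6·35) = 1 − 156/210 = 0.257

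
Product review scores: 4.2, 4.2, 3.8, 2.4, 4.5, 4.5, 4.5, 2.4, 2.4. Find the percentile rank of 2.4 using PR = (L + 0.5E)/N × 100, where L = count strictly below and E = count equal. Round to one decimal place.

N = 9.
Strictly below 2.4: 0. Equal to 2.4: 3.
PR = (0 + 0.5·3)/9 × 100 = 16.7

16.7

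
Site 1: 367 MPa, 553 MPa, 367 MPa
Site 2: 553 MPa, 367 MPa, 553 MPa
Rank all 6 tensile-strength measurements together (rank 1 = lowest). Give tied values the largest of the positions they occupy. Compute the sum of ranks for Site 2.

15

Sorted (ascending): 367, 367, 367, 553, 553, 553
The 3 values of 367 occupy positions 1–3 → each gets rank 3.
The 3 values of 553 occupy positions 4–6 → each gets rank 6.
Site 2 values → pooled ranks: 553→6, 367→3, 553→6
Rank sum = 6 + 3 + 6 = 15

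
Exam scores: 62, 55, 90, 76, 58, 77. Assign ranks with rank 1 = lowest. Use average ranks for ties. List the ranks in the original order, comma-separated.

Sorted (ascending): 55, 58, 62, 76, 77, 90
No ties — each value takes its position as its rank.

3, 1, 6, 4, 2, 5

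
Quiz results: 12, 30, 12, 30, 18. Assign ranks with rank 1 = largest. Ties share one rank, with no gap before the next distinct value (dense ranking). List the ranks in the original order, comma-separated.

3, 1, 3, 1, 2

Sorted (descending): 30, 30, 18, 12, 12
The 2 values of 30 share dense rank 1.
The 2 values of 12 share dense rank 3.
Remaining distinct values take the next consecutive integers.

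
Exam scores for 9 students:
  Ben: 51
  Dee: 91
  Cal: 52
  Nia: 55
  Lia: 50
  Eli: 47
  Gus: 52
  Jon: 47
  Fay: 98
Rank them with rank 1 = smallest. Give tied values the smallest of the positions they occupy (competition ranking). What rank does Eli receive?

Sorted (ascending): 47, 47, 50, 51, 52, 52, 55, 91, 98
The 2 values of 47 occupy positions 1–2 → each gets rank 1.
The 2 values of 52 occupy positions 5–6 → each gets rank 5.
Eli has value 47 → rank 1.

1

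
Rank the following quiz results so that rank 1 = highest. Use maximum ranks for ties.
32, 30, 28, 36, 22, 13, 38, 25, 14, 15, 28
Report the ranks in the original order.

Sorted (descending): 38, 36, 32, 30, 28, 28, 25, 22, 15, 14, 13
The 2 values of 28 occupy positions 5–6 → each gets rank 6.

3, 4, 6, 2, 8, 11, 1, 7, 10, 9, 6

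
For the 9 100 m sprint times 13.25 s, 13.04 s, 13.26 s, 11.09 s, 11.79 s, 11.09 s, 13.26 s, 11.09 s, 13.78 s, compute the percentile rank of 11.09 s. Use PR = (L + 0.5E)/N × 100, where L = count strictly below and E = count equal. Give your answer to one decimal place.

N = 9.
Strictly below 11.09: 0. Equal to 11.09: 3.
PR = (0 + 0.5·3)/9 × 100 = 16.7

16.7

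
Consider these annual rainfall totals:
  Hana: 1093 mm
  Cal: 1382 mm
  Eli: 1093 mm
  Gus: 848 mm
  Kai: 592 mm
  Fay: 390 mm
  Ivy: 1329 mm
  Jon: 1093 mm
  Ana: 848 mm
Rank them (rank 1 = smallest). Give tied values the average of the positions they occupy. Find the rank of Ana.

Sorted (ascending): 390, 592, 848, 848, 1093, 1093, 1093, 1329, 1382
The 2 values of 848 occupy positions 3–4 → average rank (3+4)/2 = 3.5.
The 3 values of 1093 occupy positions 5–7 → average rank 6.
Ana has value 848 mm → rank 3.5.

3.5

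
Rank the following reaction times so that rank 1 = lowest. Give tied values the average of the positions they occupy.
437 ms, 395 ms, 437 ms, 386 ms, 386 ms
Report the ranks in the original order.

Sorted (ascending): 386, 386, 395, 437, 437
The 2 values of 386 occupy positions 1–2 → average rank (1+2)/2 = 1.5.
The 2 values of 437 occupy positions 4–5 → average rank (4+5)/2 = 4.5.

4.5, 3, 4.5, 1.5, 1.5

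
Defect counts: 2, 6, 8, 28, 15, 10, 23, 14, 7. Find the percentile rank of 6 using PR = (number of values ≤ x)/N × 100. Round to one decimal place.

22.2

N = 9.
Strictly below 6: 1. Equal to 6: 1.
PR = 2/9 × 100 = 22.2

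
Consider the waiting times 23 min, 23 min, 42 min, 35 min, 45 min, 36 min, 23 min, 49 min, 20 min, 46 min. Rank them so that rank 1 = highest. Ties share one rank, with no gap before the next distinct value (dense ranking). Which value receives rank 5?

36

Sorted (descending): 49, 46, 45, 42, 36, 35, 23, 23, 23, 20
The 3 values of 23 share dense rank 7.
Remaining distinct values take the next consecutive integers.
Rank 5 → value 36.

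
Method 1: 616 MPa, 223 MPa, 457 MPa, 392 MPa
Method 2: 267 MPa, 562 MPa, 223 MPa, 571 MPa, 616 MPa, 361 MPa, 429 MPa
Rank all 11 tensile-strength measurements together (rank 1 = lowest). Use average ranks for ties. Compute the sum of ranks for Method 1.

Sorted (ascending): 223, 223, 267, 361, 392, 429, 457, 562, 571, 616, 616
The 2 values of 223 occupy positions 1–2 → average rank (1+2)/2 = 1.5.
The 2 values of 616 occupy positions 10–11 → average rank (10+11)/2 = 10.5.
Method 1 values → pooled ranks: 616→10.5, 223→1.5, 457→7, 392→5
Rank sum = 10.5 + 1.5 + 7 + 5 = 24

24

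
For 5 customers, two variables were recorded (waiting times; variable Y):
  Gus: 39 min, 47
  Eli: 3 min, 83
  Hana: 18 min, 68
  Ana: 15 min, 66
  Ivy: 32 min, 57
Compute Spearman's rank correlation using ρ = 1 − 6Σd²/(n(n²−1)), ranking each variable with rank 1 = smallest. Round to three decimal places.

Ranks of variable 1: 5, 1, 3, 2, 4
Ranks of variable 2: 1, 5, 4, 3, 2
d = r₁ − r₂: 4, -4, -1, -1, 2
d²: 16, 16, 1, 1, 4; Σd² = 38
ρ = 1 − 6·38/(5·24) = 1 − 228/120 = -0.900

-0.900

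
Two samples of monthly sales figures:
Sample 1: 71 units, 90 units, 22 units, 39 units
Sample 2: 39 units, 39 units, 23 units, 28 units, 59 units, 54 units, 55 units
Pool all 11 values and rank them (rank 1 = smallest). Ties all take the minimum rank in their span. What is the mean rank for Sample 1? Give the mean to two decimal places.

Sorted (ascending): 22, 23, 28, 39, 39, 39, 54, 55, 59, 71, 90
The 3 values of 39 occupy positions 4–6 → each gets rank 4.
Sample 1 values → pooled ranks: 71→10, 90→11, 22→1, 39→4
Mean rank = (10 + 11 + 1 + 4) / 4 = 6.50

6.50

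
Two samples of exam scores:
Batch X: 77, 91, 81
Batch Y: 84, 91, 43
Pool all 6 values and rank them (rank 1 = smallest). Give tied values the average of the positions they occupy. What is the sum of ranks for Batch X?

Sorted (ascending): 43, 77, 81, 84, 91, 91
The 2 values of 91 occupy positions 5–6 → average rank (5+6)/2 = 5.5.
Batch X values → pooled ranks: 77→2, 91→5.5, 81→3
Rank sum = 2 + 5.5 + 3 = 10.5

10.5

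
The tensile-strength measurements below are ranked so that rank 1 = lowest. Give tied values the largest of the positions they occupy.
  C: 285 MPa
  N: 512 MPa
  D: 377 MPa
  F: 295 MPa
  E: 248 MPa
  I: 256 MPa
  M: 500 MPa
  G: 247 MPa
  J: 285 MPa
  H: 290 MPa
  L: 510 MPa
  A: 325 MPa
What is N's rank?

12

Sorted (ascending): 247, 248, 256, 285, 285, 290, 295, 325, 377, 500, 510, 512
The 2 values of 285 occupy positions 4–5 → each gets rank 5.
N has value 512 MPa → rank 12.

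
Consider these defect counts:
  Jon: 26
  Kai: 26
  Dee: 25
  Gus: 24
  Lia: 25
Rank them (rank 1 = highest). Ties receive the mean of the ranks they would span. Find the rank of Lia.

3.5

Sorted (descending): 26, 26, 25, 25, 24
The 2 values of 26 occupy positions 1–2 → average rank (1+2)/2 = 1.5.
The 2 values of 25 occupy positions 3–4 → average rank (3+4)/2 = 3.5.
Lia has value 25 → rank 3.5.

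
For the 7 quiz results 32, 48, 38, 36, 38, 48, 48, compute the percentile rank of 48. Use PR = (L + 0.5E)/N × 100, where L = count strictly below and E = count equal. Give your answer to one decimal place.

78.6

N = 7.
Strictly below 48: 4. Equal to 48: 3.
PR = (4 + 0.5·3)/7 × 100 = 78.6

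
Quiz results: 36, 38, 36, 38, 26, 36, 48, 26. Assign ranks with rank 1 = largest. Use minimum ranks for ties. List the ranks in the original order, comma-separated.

4, 2, 4, 2, 7, 4, 1, 7

Sorted (descending): 48, 38, 38, 36, 36, 36, 26, 26
The 2 values of 38 occupy positions 2–3 → each gets rank 2.
The 3 values of 36 occupy positions 4–6 → each gets rank 4.
The 2 values of 26 occupy positions 7–8 → each gets rank 7.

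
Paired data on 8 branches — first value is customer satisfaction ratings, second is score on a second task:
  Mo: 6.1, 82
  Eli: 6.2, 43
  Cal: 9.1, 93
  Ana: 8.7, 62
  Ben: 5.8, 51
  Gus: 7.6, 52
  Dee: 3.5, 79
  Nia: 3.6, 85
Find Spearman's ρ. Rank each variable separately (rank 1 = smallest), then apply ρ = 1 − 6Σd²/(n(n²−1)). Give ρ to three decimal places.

0.048

Ranks of variable 1: 4, 5, 8, 7, 3, 6, 1, 2
Ranks of variable 2: 6, 1, 8, 4, 2, 3, 5, 7
d = r₁ − r₂: -2, 4, 0, 3, 1, 3, -4, -5
d²: 4, 16, 0, 9, 1, 9, 16, 25; Σd² = 80
ρ = 1 − 6·80/(8·63) = 1 − 480/504 = 0.048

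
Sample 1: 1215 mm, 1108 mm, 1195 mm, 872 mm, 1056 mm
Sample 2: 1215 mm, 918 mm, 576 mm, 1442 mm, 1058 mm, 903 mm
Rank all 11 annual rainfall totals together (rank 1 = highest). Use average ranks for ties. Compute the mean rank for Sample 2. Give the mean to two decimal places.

6.25

Sorted (descending): 1442, 1215, 1215, 1195, 1108, 1058, 1056, 918, 903, 872, 576
The 2 values of 1215 occupy positions 2–3 → average rank (2+3)/2 = 2.5.
Sample 2 values → pooled ranks: 1215→2.5, 918→8, 576→11, 1442→1, 1058→6, 903→9
Mean rank = (2.5 + 8 + 11 + 1 + 6 + 9) / 6 = 6.25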